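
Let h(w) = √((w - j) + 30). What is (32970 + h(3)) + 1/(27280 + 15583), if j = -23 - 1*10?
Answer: 1413193111/42863 + √66 ≈ 32978.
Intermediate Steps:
j = -33 (j = -23 - 10 = -33)
h(w) = √(63 + w) (h(w) = √((w - 1*(-33)) + 30) = √((w + 33) + 30) = √((33 + w) + 30) = √(63 + w))
(32970 + h(3)) + 1/(27280 + 15583) = (32970 + √(63 + 3)) + 1/(27280 + 15583) = (32970 + √66) + 1/42863 = 1413193111/42863 + √66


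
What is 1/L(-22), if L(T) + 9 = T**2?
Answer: 1/475 ≈ 0.0021053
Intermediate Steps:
L(T) = -9 + T**2
1/L(-22) = 1/(-9 + (-22)**2) = 1/(-9 + 484) = 1/475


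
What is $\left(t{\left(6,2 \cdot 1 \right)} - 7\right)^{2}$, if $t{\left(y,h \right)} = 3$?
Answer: $16$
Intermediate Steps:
$\left(t{\left(6,2 \cdot 1 \right)} - 7\right)^{2} = \left(3 - 7\right)^{2} = \left(-4\right)^{2} = 16$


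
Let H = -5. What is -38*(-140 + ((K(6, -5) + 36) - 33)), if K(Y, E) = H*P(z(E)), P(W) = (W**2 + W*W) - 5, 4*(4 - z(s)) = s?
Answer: 58919/4 ≈ 14730.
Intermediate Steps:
z(s) = 4 - s/4
P(W) = -5 + 2*W**2 (P(W) = (W**2 + W**2) - 5 = 2*W**2 - 5 = -5 + 2*W**2)
K(Y, E) = 25 - 10*(4 - E/4)**2 (K(Y, E) = -5*(-5 + 2*(4 - E/4)**2) = 25 - 10*(4 - E/4)**2)
-38*(-140 + ((K(6, -5) + 36) - 33)) = -38*(-140 + (((25 - 5*(-16 - 5)**2/8) + 36) - 33)) = -38*(-140 + (((25 - 5/8*(-21)**2) + 36) - 33)) = -38*(-140 + (((25 - 5/8*441) + 36) - 33)) = -38*(-140 + (((25 - 2205/8) + 36) - 33)) = -38*(-140 + ((-2005/8 + 36) - 33)) = -38*(-140 + (-1717/8 - 33)) = -38*(-140 - 1981/8) = -38*(-3101/8) = 58919/4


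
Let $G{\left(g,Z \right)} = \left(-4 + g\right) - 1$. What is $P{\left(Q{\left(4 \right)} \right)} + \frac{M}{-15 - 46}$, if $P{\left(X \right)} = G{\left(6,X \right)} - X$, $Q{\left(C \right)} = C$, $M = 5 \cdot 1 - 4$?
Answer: $- \frac{184}{61} \approx -3.0164$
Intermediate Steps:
$M = 1$ ($M = 5 - 4 = 1$)
$G{\left(g,Z \right)} = -5 + g$
$P{\left(X \right)} = 1 - X$ ($P{\left(X \right)} = \left(-5 + 6\right) - X = 1 - X$)
$P{\left(Q{\left(4 \right)} \right)} + \frac{M}{-15 - 46} = \left(1 - 4\right) + \frac{1}{-15 - 46} \cdot 1 = \left(1 - 4\right) + \frac{1}{-61} \cdot 1 = -3 - \frac{1}{61} = - \frac{184}{61}$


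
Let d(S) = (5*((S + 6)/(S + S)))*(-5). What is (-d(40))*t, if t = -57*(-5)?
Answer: 32775/8 ≈ 4096.9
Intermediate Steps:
d(S) = -25*(6 + S)/(2*S) (d(S) = (5*((6 + S)/((2*S))))*(-5) = (5*((6 + S)*(1/(2*S))))*(-5) = (5*((6 + S)/(2*S)))*(-5) = (5*(6 + S)/(2*S))*(-5) = -25*(6 + S)/(2*S))
t = 285
(-d(40))*t = -(-25/2 - 75/40)*285 = -(-25/2 - 75*1/40)*285 = -(-25/2 - 15/8)*285 = -1*(-115/8)*285 = (115/8)*285 = 32775/8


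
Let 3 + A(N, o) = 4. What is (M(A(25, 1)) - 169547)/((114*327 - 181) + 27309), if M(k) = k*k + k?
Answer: -169545/64406 ≈ -2.6324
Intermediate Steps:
A(N, o) = 1 (A(N, o) = -3 + 4 = 1)
M(k) = k + k² (M(k) = k² + k = k + k²)
(M(A(25, 1)) - 169547)/((114*327 - 181) + 27309) = (1*(1 + 1) - 169547)/((114*327 - 181) + 27309) = (1*2 - 169547)/((37278 - 181) + 27309) = (2 - 169547)/(37097 + 27309) = -169545/64406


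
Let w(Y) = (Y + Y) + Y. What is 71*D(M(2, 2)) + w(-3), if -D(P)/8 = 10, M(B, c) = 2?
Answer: -5689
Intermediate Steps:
D(P) = -80 (D(P) = -8*10 = -80)
w(Y) = 3*Y (w(Y) = 2*Y + Y = 3*Y)
71*D(M(2, 2)) + w(-3) = 71*(-80) + 3*(-3) = -5680 - 9 = -5689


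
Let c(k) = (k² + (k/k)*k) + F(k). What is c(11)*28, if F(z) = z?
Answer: 4004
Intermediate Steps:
c(k) = k² + 2*k (c(k) = (k² + (k/k)*k) + k = (k² + 1*k) + k = (k² + k) + k = (k + k²) + k = k² + 2*k)
c(11)*28 = (11*(2 + 11))*28 = (11*13)*28 = 143*28 = 4004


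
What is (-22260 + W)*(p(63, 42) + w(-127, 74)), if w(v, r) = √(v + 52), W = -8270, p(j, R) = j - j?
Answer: -152650*I*√3 ≈ -2.644e+5*I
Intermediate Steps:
p(j, R) = 0
w(v, r) = √(52 + v)
(-22260 + W)*(p(63, 42) + w(-127, 74)) = (-22260 - 8270)*(0 + √(52 - 127)) = -30530*(0 + √(-75)) = -30530*(0 + 5*I*√3) = -152650*I*√3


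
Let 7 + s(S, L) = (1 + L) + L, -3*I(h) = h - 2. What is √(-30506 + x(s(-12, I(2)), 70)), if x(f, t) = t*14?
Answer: I*√29526 ≈ 171.83*I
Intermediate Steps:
I(h) = ⅔ - h/3 (I(h) = -(h - 2)/3 = -(-2 + h)/3 = ⅔ - h/3)
s(S, L) = -6 + 2*L (s(S, L) = -7 + ((1 + L) + L) = -7 + (1 + 2*L) = -6 + 2*L)
x(f, t) = 14*t
√(-30506 + x(s(-12, I(2)), 70)) = √(-30506 + 14*70) = √(-30506 + 980) = √(-29526) = I*√29526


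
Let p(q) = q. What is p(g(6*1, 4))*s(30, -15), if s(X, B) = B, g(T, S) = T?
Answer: -90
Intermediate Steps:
p(g(6*1, 4))*s(30, -15) = (6*1)*(-15) = 6*(-15) = -90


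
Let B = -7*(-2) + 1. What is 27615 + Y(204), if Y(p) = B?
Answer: 27630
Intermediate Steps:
B = 15 (B = 14 + 1 = 15)
Y(p) = 15
27615 + Y(204) = 27615 + 15 = 27630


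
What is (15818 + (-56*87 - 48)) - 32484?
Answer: -21586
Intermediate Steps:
(15818 + (-56*87 - 48)) - 32484 = (15818 + (-4872 - 48)) - 32484 = (15818 - 4920) - 32484 = 10898 - 32484 = -21586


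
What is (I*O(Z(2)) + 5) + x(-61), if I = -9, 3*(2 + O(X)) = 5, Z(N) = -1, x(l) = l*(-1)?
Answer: 69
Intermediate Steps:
x(l) = -l
O(X) = -⅓ (O(X) = -2 + (⅓)*5 = -2 + 5/3 = -⅓)
(I*O(Z(2)) + 5) + x(-61) = (-9*(-⅓) + 5) - 1*(-61) = (3 + 5) + 61 = 8 + 61 = 69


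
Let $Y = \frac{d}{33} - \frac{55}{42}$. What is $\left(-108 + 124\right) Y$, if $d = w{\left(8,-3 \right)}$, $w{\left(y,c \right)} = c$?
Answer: $- \frac{5176}{231} \approx -22.407$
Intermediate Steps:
$d = -3$
$Y = - \frac{647}{462}$ ($Y = - \frac{3}{33} - \frac{55}{42} = \left(-3\right) \frac{1}{33} - \frac{55}{42} = - \frac{1}{11} - \frac{55}{42} = - \frac{647}{462} \approx -1.4004$)
$\left(-108 + 124\right) Y = \left(-108 + 124\right) \left(- \frac{647}{462}\right) = 16 \left(- \frac{647}{462}\right) = - \frac{5176}{231}$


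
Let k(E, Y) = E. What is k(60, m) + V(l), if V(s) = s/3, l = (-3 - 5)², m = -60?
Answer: 244/3 ≈ 81.333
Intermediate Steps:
l = 64 (l = (-8)² = 64)
V(s) = s/3 (V(s) = s*(⅓) = s/3)
k(60, m) + V(l) = 60 + (⅓)*64 = 60 + 64/3 = 244/3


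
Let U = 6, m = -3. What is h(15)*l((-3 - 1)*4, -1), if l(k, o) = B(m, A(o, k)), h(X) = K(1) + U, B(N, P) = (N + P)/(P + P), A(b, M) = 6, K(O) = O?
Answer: 7/4 ≈ 1.7500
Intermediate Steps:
B(N, P) = (N + P)/(2*P) (B(N, P) = (N + P)/((2*P)) = (N + P)*(1/(2*P)) = (N + P)/(2*P))
h(X) = 7 (h(X) = 1 + 6 = 7)
l(k, o) = ¼ (l(k, o) = (½)*(-3 + 6)/6 = (½)*(⅙)*3 = ¼)
h(15)*l((-3 - 1)*4, -1) = 7*(¼) = 7/4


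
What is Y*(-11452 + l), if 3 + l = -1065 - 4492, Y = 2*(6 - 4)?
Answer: -68048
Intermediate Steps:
Y = 4 (Y = 2*2 = 4)
l = -5560 (l = -3 + (-1065 - 4492) = -3 - 5557 = -5560)
Y*(-11452 + l) = 4*(-11452 - 5560) = 4*(-17012) = -68048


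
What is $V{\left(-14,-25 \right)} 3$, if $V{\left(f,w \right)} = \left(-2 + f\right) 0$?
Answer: $0$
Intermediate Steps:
$V{\left(f,w \right)} = 0$
$V{\left(-14,-25 \right)} 3 = 0 \cdot 3 = 0$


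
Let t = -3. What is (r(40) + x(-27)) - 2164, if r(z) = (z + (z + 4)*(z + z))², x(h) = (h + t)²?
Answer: 12672336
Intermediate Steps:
x(h) = (-3 + h)² (x(h) = (h - 3)² = (-3 + h)²)
r(z) = (z + 2*z*(4 + z))² (r(z) = (z + (4 + z)*(2*z))² = (z + 2*z*(4 + z))²)
(r(40) + x(-27)) - 2164 = (40²*(9 + 2*40)² + (-3 - 27)²) - 2164 = (1600*(9 + 80)² + (-30)²) - 2164 = (1600*89² + 900) - 2164 = (1600*7921 + 900) - 2164 = (12673600 + 900) - 2164 = 12674500 - 2164 = 12672336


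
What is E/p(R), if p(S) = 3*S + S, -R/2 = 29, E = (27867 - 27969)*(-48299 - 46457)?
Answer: -1208139/29 ≈ -41660.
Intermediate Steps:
E = 9665112 (E = -102*(-94756) = 9665112)
R = -58 (R = -2*29 = -58)
p(S) = 4*S
E/p(R) = 9665112/((4*(-58))) = 9665112/(-232) = 9665112*(-1/232) = -1208139/29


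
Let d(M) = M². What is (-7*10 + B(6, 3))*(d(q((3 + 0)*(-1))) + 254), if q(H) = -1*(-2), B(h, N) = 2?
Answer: -17544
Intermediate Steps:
q(H) = 2
(-7*10 + B(6, 3))*(d(q((3 + 0)*(-1))) + 254) = (-7*10 + 2)*(2² + 254) = (-70 + 2)*(4 + 254) = -68*258 = -17544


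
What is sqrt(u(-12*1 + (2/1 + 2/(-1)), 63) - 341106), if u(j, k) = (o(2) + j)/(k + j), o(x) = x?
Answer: 8*I*sqrt(13862769)/51 ≈ 584.04*I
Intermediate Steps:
u(j, k) = (2 + j)/(j + k) (u(j, k) = (2 + j)/(k + j) = (2 + j)/(j + k))
sqrt(u(-12*1 + (2/1 + 2/(-1)), 63) - 341106) = sqrt((2 + (-12*1 + (2/1 + 2/(-1))))/((-12*1 + (2/1 + 2/(-1))) + 63) - 341106) = sqrt((2 + (-12 + (2*1 + 2*(-1))))/((-12 + (2*1 + 2*(-1))) + 63) - 341106) = sqrt((2 + (-12 + (2 - 2)))/((-12 + (2 - 2)) + 63) - 341106) = sqrt((2 + (-12 + 0))/((-12 + 0) + 63) - 341106) = sqrt((2 - 12)/(-12 + 63) - 341106) = sqrt(-10/51 - 341106) = sqrt(-17396416/51) = 8*I*sqrt(13862769)/51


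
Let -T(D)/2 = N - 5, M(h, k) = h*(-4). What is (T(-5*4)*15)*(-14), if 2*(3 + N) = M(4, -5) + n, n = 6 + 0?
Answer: -5460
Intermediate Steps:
M(h, k) = -4*h
n = 6
N = -8 (N = -3 + (-4*4 + 6)/2 = -3 + (-16 + 6)/2 = -3 + (½)*(-10) = -3 - 5 = -8)
T(D) = 26 (T(D) = -2*(-8 - 5) = -2*(-13) = 26)
(T(-5*4)*15)*(-14) = (26*15)*(-14) = 390*(-14) = -5460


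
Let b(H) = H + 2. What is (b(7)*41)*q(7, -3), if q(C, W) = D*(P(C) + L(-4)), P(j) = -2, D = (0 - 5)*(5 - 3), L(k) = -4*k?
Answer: -51660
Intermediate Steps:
b(H) = 2 + H
D = -10 (D = -5*2 = -10)
q(C, W) = -140 (q(C, W) = -10*(-2 - 4*(-4)) = -10*(-2 + 16) = -10*14 = -140)
(b(7)*41)*q(7, -3) = ((2 + 7)*41)*(-140) = (9*41)*(-140) = 369*(-140) = -51660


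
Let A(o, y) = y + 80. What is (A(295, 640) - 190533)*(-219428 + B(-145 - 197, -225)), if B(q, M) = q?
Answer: 41715203010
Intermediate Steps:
A(o, y) = 80 + y
(A(295, 640) - 190533)*(-219428 + B(-145 - 197, -225)) = ((80 + 640) - 190533)*(-219428 + (-145 - 197)) = (720 - 190533)*(-219428 - 342) = -189813*(-219770) = 41715203010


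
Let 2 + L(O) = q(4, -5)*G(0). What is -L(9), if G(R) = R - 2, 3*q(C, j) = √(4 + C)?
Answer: 2 + 4*√2/3 ≈ 3.8856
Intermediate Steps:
q(C, j) = √(4 + C)/3
G(R) = -2 + R
L(O) = -2 - 4*√2/3 (L(O) = -2 + (√(4 + 4)/3)*(-2 + 0) = -2 + (√8/3)*(-2) = -2 + ((2*√2)/3)*(-2) = -2 + (2*√2/3)*(-2) = -2 - 4*√2/3)
-L(9) = -(-2 - 4*√2/3) = 2 + 4*√2/3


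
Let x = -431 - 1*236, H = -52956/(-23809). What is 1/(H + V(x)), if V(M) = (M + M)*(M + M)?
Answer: 23809/42369501760 ≈ 5.6194e-7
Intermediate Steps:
H = 52956/23809 (H = -52956*(-1/23809) = 52956/23809 ≈ 2.2242)
x = -667 (x = -431 - 236 = -667)
V(M) = 4*M² (V(M) = (2*M)*(2*M) = 4*M²)
1/(H + V(x)) = 1/(52956/23809 + 4*(-667)²) = 1/(52956/23809 + 4*444889) = 1/(52956/23809 + 1779556) = 1/(42369501760/23809) = 23809/42369501760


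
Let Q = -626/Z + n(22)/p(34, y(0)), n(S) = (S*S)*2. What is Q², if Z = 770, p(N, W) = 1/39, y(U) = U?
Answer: 211243173118849/148225 ≈ 1.4252e+9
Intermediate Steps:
p(N, W) = 1/39
n(S) = 2*S² (n(S) = S²*2 = 2*S²)
Q = 14534207/385 (Q = -626/770 + (2*22²)/(1/39) = -626*1/770 + (2*484)*39 = -313/385 + 968*39 = -313/385 + 37752 = 14534207/385 ≈ 37751.)
Q² = (14534207/385)² = 211243173118849/148225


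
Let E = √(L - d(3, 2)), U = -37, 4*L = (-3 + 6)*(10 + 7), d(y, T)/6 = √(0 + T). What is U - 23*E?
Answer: -37 - 23*√(51 - 24*√2)/2 ≈ -84.498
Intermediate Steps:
d(y, T) = 6*√T (d(y, T) = 6*√(0 + T) = 6*√T)
L = 51/4 (L = ((-3 + 6)*(10 + 7))/4 = (3*17)/4 = (¼)*51 = 51/4 ≈ 12.750)
E = √(51/4 - 6*√2) ≈ 2.0651
U - 23*E = -37 - 23*√(51 - 24*√2)/2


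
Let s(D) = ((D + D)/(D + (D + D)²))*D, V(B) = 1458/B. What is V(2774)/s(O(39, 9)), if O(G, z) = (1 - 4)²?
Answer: 2997/2774 ≈ 1.0804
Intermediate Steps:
O(G, z) = 9 (O(G, z) = (-3)² = 9)
s(D) = 2*D²/(D + 4*D²) (s(D) = ((2*D)/(D + (2*D)²))*D = ((2*D)/(D + 4*D²))*D = (2*D/(D + 4*D²))*D = 2*D²/(D + 4*D²))
V(2774)/s(O(39, 9)) = (1458/2774)/((2*9/(1 + 4*9))) = (1458*(1/2774))/((2*9/(1 + 36))) = 729/(1387*((2*9/37))) = 729/(1387*((2*9*(1/37)))) = 729/(1387*(18/37)) = (729/1387)*(37/18) = 2997/2774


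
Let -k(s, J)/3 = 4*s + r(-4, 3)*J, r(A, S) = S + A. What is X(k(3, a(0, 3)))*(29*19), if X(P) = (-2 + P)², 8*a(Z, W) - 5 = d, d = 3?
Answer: 674975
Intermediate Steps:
a(Z, W) = 1 (a(Z, W) = 5/8 + (⅛)*3 = 5/8 + 3/8 = 1)
r(A, S) = A + S
k(s, J) = -12*s + 3*J (k(s, J) = -3*(4*s + (-4 + 3)*J) = -3*(4*s - J) = -3*(-J + 4*s) = -12*s + 3*J)
X(k(3, a(0, 3)))*(29*19) = (-2 + (-12*3 + 3*1))²*(29*19) = (-2 + (-36 + 3))²*551 = (-2 - 33)²*551 = (-35)²*551 = 1225*551 = 674975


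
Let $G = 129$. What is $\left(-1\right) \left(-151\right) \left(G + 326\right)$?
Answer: $68705$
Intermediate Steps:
$\left(-1\right) \left(-151\right) \left(G + 326\right) = \left(-1\right) \left(-151\right) \left(129 + 326\right) = 151 \cdot 455 = 68705$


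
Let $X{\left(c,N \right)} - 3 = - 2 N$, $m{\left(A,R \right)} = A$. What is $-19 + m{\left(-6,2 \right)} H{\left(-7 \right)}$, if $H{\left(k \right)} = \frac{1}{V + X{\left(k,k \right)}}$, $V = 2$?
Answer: $- \frac{367}{19} \approx -19.316$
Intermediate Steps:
$X{\left(c,N \right)} = 3 - 2 N$
$H{\left(k \right)} = \frac{1}{5 - 2 k}$ ($H{\left(k \right)} = \frac{1}{2 - \left(-3 + 2 k\right)} = \frac{1}{5 - 2 k}$)
$-19 + m{\left(-6,2 \right)} H{\left(-7 \right)} = -19 - 6 \left(- \frac{1}{-5 + 2 \left(-7\right)}\right) = -19 - 6 \left(- \frac{1}{-5 - 14}\right) = -19 - 6 \left(- \frac{1}{-19}\right) = -19 - 6 \left(\left(-1\right) \left(- \frac{1}{19}\right)\right) = -19 - \frac{6}{19} = - \frac{367}{19}$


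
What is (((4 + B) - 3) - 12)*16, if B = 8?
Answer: -48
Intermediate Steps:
(((4 + B) - 3) - 12)*16 = (((4 + 8) - 3) - 12)*16 = ((12 - 3) - 12)*16 = (9 - 12)*16 = -3*16 = -48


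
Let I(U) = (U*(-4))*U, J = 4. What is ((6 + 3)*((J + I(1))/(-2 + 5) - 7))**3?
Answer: -250047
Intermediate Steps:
I(U) = -4*U**2 (I(U) = (-4*U)*U = -4*U**2)
((6 + 3)*((J + I(1))/(-2 + 5) - 7))**3 = ((6 + 3)*((4 - 4*1**2)/(-2 + 5) - 7))**3 = (9*((4 - 4*1)/3 - 7))**3 = (9*((4 - 4)*(1/3) - 7))**3 = (9*(0*(1/3) - 7))**3 = (9*(0 - 7))**3 = (9*(-7))**3 = (-63)**3 = -250047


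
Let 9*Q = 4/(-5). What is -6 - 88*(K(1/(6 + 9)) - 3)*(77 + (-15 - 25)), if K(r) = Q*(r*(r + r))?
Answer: 98866298/10125 ≈ 9764.6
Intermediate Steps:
Q = -4/45 (Q = (4/(-5))/9 = (4*(-1/5))/9 = (1/9)*(-4/5) = -4/45 ≈ -0.088889)
K(r) = -8*r**2/45 (K(r) = -4*r*(r + r)/45 = -4*r*2*r/45 = -8*r**2/45)
-6 - 88*(K(1/(6 + 9)) - 3)*(77 + (-15 - 25)) = -6 - 88*(-8/(45*(6 + 9)**2) - 3)*(77 + (-15 - 25)) = -6 - 88*(-8*(1/15)**2/45 - 3)*(77 - 40) = -6 - 88*(-8*(1/15)**2/45 - 3)*37 = -6 - 88*(-8/45*1/225 - 3)*37 = -6 - 88*(-8/10125 - 3)*37 = -6 - (-2673704)*37/10125 = -6 - 88*(-1124171/10125) = -6 + 98927048/10125 = 98866298/10125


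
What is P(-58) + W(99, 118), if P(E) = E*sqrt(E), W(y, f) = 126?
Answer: 126 - 58*I*sqrt(58) ≈ 126.0 - 441.71*I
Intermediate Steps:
P(E) = E**(3/2)
P(-58) + W(99, 118) = (-58)**(3/2) + 126 = -58*I*sqrt(58) + 126 = 126 - 58*I*sqrt(58)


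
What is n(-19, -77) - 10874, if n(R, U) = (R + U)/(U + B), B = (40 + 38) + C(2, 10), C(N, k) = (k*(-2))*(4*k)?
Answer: -8688230/799 ≈ -10874.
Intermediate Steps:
C(N, k) = -8*k² (C(N, k) = (-2*k)*(4*k) = -8*k²)
B = -722 (B = (40 + 38) - 8*10² = 78 - 8*100 = 78 - 800 = -722)
n(R, U) = (R + U)/(-722 + U) (n(R, U) = (R + U)/(U - 722) = (R + U)/(-722 + U))
n(-19, -77) - 10874 = (-19 - 77)/(-722 - 77) - 10874 = -96/(-799) - 10874 = -1/799*(-96) - 10874 = 96/799 - 10874 = -8688230/799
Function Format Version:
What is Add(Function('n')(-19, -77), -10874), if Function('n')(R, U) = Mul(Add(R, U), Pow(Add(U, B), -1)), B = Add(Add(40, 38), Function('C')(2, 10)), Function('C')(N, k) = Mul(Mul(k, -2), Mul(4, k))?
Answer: Rational(-8688230, 799) ≈ -10874.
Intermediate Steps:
Function('C')(N, k) = Mul(-8, Pow(k, 2)) (Function('C')(N, k) = Mul(Mul(-2, k), Mul(4, k)) = Mul(-8, Pow(k, 2)))
B = -722 (B = Add(Add(40, 38), Mul(-8, Pow(10, 2))) = Add(78, Mul(-8, 100)) = Add(78, -800) = -722)
Function('n')(R, U) = Mul(Pow(Add(-722, U), -1), Add(R, U)) (Function('n')(R, U) = Mul(Add(R, U), Pow(Add(U, -722), -1)) = Mul(Add(R, U), Pow(Add(-722, U), -1)) = Mul(Pow(Add(-722, U), -1), Add(R, U)))
Add(Function('n')(-19, -77), -10874) = Add(Mul(Pow(Add(-722, -77), -1), Add(-19, -77)), -10874) = Add(Mul(Pow(-799, -1), -96), -10874) = Add(Mul(Rational(-1, 799), -96), -10874) = Add(Rational(96, 799), -10874) = Rational(-8688230, 799)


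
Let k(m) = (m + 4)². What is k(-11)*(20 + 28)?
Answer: 2352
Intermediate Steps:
k(m) = (4 + m)²
k(-11)*(20 + 28) = (4 - 11)²*(20 + 28) = (-7)²*48 = 49*48 = 2352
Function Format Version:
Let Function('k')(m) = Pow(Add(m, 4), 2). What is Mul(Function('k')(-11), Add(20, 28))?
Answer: 2352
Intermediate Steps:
Function('k')(m) = Pow(Add(4, m), 2)
Mul(Function('k')(-11), Add(20, 28)) = Mul(Pow(Add(4, -11), 2), Add(20, 28)) = Mul(Pow(-7, 2), 48) = Mul(49, 48) = 2352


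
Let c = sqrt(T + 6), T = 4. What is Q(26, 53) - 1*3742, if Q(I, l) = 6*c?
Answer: -3742 + 6*sqrt(10) ≈ -3723.0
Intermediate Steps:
c = sqrt(10) (c = sqrt(4 + 6) = sqrt(10) ≈ 3.1623)
Q(I, l) = 6*sqrt(10)
Q(26, 53) - 1*3742 = 6*sqrt(10) - 1*3742 = 6*sqrt(10) - 3742 = -3742 + 6*sqrt(10)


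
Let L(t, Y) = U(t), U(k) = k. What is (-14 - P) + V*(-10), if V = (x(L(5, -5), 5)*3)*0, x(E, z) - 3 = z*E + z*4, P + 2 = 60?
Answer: -72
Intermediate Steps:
P = 58 (P = -2 + 60 = 58)
L(t, Y) = t
x(E, z) = 3 + 4*z + E*z (x(E, z) = 3 + (z*E + z*4) = 3 + (E*z + 4*z) = 3 + (4*z + E*z) = 3 + 4*z + E*z)
V = 0 (V = ((3 + 4*5 + 5*5)*3)*0 = ((3 + 20 + 25)*3)*0 = (48*3)*0 = 144*0 = 0)
(-14 - P) + V*(-10) = (-14 - 1*58) + 0*(-10) = (-14 - 58) + 0 = -72 + 0 = -72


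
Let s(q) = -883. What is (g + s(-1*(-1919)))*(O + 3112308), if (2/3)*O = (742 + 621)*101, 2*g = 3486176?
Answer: 11564068619025/2 ≈ 5.7820e+12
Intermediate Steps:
g = 1743088 (g = (½)*3486176 = 1743088)
O = 412989/2 (O = 3*((742 + 621)*101)/2 = 3*(1363*101)/2 = (3/2)*137663 = 412989/2 ≈ 2.0649e+5)
(g + s(-1*(-1919)))*(O + 3112308) = (1743088 - 883)*(412989/2 + 3112308) = 1742205*(6637605/2) = 11564068619025/2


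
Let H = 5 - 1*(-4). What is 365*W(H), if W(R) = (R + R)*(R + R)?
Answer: 118260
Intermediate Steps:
H = 9 (H = 5 + 4 = 9)
W(R) = 4*R² (W(R) = (2*R)*(2*R) = 4*R²)
365*W(H) = 365*(4*9²) = 365*(4*81) = 365*324 = 118260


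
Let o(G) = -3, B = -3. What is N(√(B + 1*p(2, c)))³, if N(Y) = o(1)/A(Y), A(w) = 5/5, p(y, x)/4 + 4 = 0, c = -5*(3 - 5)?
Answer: -27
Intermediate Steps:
c = 10 (c = -5*(-2) = 10)
p(y, x) = -16 (p(y, x) = -16 + 4*0 = -16 + 0 = -16)
A(w) = 1 (A(w) = 5*(⅕) = 1)
N(Y) = -3 (N(Y) = -3/1 = -3*1 = -3)
N(√(B + 1*p(2, c)))³ = (-3)³ = -27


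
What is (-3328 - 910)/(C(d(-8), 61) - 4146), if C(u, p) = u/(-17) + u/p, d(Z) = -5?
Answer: 2197403/2149591 ≈ 1.0222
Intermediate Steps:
C(u, p) = -u/17 + u/p (C(u, p) = u*(-1/17) + u/p = -u/17 + u/p)
(-3328 - 910)/(C(d(-8), 61) - 4146) = (-3328 - 910)/((-1/17*(-5) - 5/61) - 4146) = -4238/((5/17 - 5*1/61) - 4146) = -4238/((5/17 - 5/61) - 4146) = -4238/(220/1037 - 4146) = -4238/(-4299182/1037) = -4238*(-1037/4299182) = 2197403/2149591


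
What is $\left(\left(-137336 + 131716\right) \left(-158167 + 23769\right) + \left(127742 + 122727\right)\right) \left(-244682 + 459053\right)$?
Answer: $161971702447959$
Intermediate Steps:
$\left(\left(-137336 + 131716\right) \left(-158167 + 23769\right) + \left(127742 + 122727\right)\right) \left(-244682 + 459053\right) = \left(\left(-5620\right) \left(-134398\right) + 250469\right) 214371 = \left(755316760 + 250469\right) 214371 = 755567229 \cdot 214371 = 161971702447959$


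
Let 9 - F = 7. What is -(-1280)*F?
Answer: 2560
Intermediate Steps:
F = 2 (F = 9 - 1*7 = 9 - 7 = 2)
-(-1280)*F = -(-1280)*2 = -1*(-2560) = 2560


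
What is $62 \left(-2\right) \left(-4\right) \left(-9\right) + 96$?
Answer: $-4368$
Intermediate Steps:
$62 \left(-2\right) \left(-4\right) \left(-9\right) + 96 = 62 \cdot 8 \left(-9\right) + 96 = 62 \left(-72\right) + 96 = -4464 + 96 = -4368$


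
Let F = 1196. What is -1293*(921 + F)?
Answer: -2737281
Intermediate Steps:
-1293*(921 + F) = -1293*(921 + 1196) = -1293*2117 = -2737281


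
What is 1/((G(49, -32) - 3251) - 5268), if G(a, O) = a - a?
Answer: -1/8519 ≈ -0.00011738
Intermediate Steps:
G(a, O) = 0
1/((G(49, -32) - 3251) - 5268) = 1/((0 - 3251) - 5268) = 1/(-3251 - 5268) = 1/(-8519) = -1/8519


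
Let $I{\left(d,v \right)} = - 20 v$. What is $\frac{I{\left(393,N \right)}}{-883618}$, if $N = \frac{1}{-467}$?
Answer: $- \frac{10}{206324803} \approx -4.8467 \cdot 10^{-8}$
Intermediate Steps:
$N = - \frac{1}{467} \approx -0.0021413$
$\frac{I{\left(393,N \right)}}{-883618} = \frac{\left(-20\right) \left(- \frac{1}{467}\right)}{-883618} = \frac{20}{467} \left(- \frac{1}{883618}\right) = - \frac{10}{206324803}$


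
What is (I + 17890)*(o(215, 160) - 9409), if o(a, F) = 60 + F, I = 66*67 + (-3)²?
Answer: -205107669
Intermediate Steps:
I = 4431 (I = 4422 + 9 = 4431)
(I + 17890)*(o(215, 160) - 9409) = (4431 + 17890)*((60 + 160) - 9409) = 22321*(220 - 9409) = 22321*(-9189) = -205107669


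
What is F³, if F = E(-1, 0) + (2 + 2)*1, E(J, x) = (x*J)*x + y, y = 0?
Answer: 64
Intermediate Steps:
E(J, x) = J*x² (E(J, x) = (x*J)*x + 0 = (J*x)*x + 0 = J*x² + 0 = J*x²)
F = 4 (F = -1*0² + (2 + 2)*1 = -1*0 + 4*1 = 0 + 4 = 4)
F³ = 4³ = 64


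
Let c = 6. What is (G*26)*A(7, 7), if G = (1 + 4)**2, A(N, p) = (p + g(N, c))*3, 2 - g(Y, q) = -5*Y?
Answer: 85800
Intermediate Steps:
g(Y, q) = 2 + 5*Y (g(Y, q) = 2 - (-5)*Y = 2 + 5*Y)
A(N, p) = 6 + 3*p + 15*N (A(N, p) = (p + (2 + 5*N))*3 = (2 + p + 5*N)*3 = 6 + 3*p + 15*N)
G = 25 (G = 5**2 = 25)
(G*26)*A(7, 7) = (25*26)*(6 + 3*7 + 15*7) = 650*(6 + 21 + 105) = 650*132 = 85800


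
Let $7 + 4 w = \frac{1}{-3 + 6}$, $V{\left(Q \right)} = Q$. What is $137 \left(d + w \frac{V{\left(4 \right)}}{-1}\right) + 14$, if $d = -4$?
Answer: $\frac{1138}{3} \approx 379.33$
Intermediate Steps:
$w = - \frac{5}{3}$ ($w = - \frac{7}{4} + \frac{1}{4 \left(-3 + 6\right)} = - \frac{7}{4} + \frac{1}{4 \cdot 3} = - \frac{7}{4} + \frac{1}{4} \cdot \frac{1}{3} = - \frac{7}{4} + \frac{1}{12} = - \frac{5}{3} \approx -1.6667$)
$137 \left(d + w \frac{V{\left(4 \right)}}{-1}\right) + 14 = 137 \left(-4 - \frac{5 \frac{4}{-1}}{3}\right) + 14 = 137 \left(-4 - \frac{5 \cdot 4 \left(-1\right)}{3}\right) + 14 = 137 \left(-4 - - \frac{20}{3}\right) + 14 = 137 \left(-4 + \frac{20}{3}\right) + 14 = 137 \cdot \frac{8}{3} + 14 = \frac{1096}{3} + 14 = \frac{1138}{3}$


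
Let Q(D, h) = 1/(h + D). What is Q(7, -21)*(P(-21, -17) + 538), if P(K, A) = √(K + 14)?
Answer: -269/7 - I*√7/14 ≈ -38.429 - 0.18898*I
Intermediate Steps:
Q(D, h) = 1/(D + h)
P(K, A) = √(14 + K)
Q(7, -21)*(P(-21, -17) + 538) = (√(14 - 21) + 538)/(7 - 21) = (√(-7) + 538)/(-14) = -(I*√7 + 538)/14 = -(538 + I*√7)/14 = -269/7 - I*√7/14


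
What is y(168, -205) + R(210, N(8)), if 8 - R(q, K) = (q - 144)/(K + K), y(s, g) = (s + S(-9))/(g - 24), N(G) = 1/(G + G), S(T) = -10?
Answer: -119238/229 ≈ -520.69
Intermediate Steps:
N(G) = 1/(2*G)
y(s, g) = (-10 + s)/(-24 + g) (y(s, g) = (s - 10)/(g - 24) = (-10 + s)/(-24 + g))
R(q, K) = 8 - (-144 + q)/(2*K) (R(q, K) = 8 - (q - 144)/(K + K) = 8 - (-144 + q)/(2*K))
y(168, -205) + R(210, N(8)) = (-10 + 168)/(-24 - 205) + (144 - 1*210 + 16*((½)/8))/(2*(((½)/8))) = 158/(-229) + (144 - 210 + 16*((½)*(⅛)))/(2*(((½)*(⅛)))) = -1/229*158 + (144 - 210 + 16*(1/16))/(2*(1/16)) = -158/229 + (½)*16*(144 - 210 + 1) = -158/229 + (½)*16*(-65) = -158/229 - 520 = -119238/229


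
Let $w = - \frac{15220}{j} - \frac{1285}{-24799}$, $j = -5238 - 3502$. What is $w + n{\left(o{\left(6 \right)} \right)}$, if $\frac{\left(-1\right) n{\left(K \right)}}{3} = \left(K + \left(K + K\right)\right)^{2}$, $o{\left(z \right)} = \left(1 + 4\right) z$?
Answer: $- \frac{263323627316}{10837163} \approx -24298.0$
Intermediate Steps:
$o{\left(z \right)} = 5 z$
$n{\left(K \right)} = - 27 K^{2}$ ($n{\left(K \right)} = - 3 \left(K + \left(K + K\right)\right)^{2} = - 3 \left(K + 2 K\right)^{2} = - 3 \left(3 K\right)^{2} = - 3 \cdot 9 K^{2} = - 27 K^{2}$)
$j = -8740$ ($j = -5238 - 3502 = -8740$)
$w = \frac{19433584}{10837163}$ ($w = - \frac{15220}{-8740} - \frac{1285}{-24799} = \left(-15220\right) \left(- \frac{1}{8740}\right) - - \frac{1285}{24799} = \frac{761}{437} + \frac{1285}{24799} = \frac{19433584}{10837163} \approx 1.7932$)
$w + n{\left(o{\left(6 \right)} \right)} = \frac{19433584}{10837163} - 27 \left(5 \cdot 6\right)^{2} = \frac{19433584}{10837163} - 27 \cdot 30^{2} = \frac{19433584}{10837163} - 24300 = - \frac{263323627316}{10837163}$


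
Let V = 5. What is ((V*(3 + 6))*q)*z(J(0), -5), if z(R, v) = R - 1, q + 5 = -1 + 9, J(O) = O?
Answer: -135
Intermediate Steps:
q = 3 (q = -5 + (-1 + 9) = -5 + 8 = 3)
z(R, v) = -1 + R
((V*(3 + 6))*q)*z(J(0), -5) = ((5*(3 + 6))*3)*(-1 + 0) = ((5*9)*3)*(-1) = (45*3)*(-1) = 135*(-1) = -135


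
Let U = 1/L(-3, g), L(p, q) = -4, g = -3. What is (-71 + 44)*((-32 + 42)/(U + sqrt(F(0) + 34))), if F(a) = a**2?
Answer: -360/181 - 1440*sqrt(34)/181 ≈ -48.379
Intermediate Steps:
U = -1/4 (U = 1/(-4) = -1/4 ≈ -0.25000)
(-71 + 44)*((-32 + 42)/(U + sqrt(F(0) + 34))) = (-71 + 44)*((-32 + 42)/(-1/4 + sqrt(0**2 + 34))) = -270/(-1/4 + sqrt(0 + 34)) = -270/(-1/4 + sqrt(34))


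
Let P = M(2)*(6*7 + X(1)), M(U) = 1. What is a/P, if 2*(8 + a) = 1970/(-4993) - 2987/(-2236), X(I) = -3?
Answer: -168120397/870819144 ≈ -0.19306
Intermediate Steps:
a = -168120397/22328696 (a = -8 + (1970/(-4993) - 2987/(-2236))/2 = -8 + (1970*(-1/4993) - 2987*(-1/2236))/2 = -8 + (-1970/4993 + 2987/2236)/2 = -8 + (½)*(10509171/11164348) = -8 + 10509171/22328696 = -168120397/22328696 ≈ -7.5293)
P = 39 (P = 1*(6*7 - 3) = 1*(42 - 3) = 1*39 = 39)
a/P = -168120397/22328696/39 = -168120397/22328696*1/39 = -168120397/870819144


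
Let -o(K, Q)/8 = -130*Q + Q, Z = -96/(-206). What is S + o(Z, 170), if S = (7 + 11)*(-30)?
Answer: 174900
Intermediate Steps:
Z = 48/103 (Z = -96*(-1/206) = 48/103 ≈ 0.46602)
o(K, Q) = 1032*Q (o(K, Q) = -8*(-130*Q + Q) = -(-1032)*Q = 1032*Q)
S = -540 (S = 18*(-30) = -540)
S + o(Z, 170) = -540 + 1032*170 = -540 + 175440 = 174900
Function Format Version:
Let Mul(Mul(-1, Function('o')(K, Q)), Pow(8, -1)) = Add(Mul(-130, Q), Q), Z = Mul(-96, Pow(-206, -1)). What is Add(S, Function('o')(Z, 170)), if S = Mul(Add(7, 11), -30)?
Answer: 174900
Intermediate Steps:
Z = Rational(48, 103) (Z = Mul(-96, Rational(-1, 206)) = Rational(48, 103) ≈ 0.46602)
Function('o')(K, Q) = Mul(1032, Q) (Function('o')(K, Q) = Mul(-8, Add(Mul(-130, Q), Q)) = Mul(-8, Mul(-129, Q)) = Mul(1032, Q))
S = -540 (S = Mul(18, -30) = -540)
Add(S, Function('o')(Z, 170)) = Add(-540, Mul(1032, 170)) = Add(-540, 175440) = 174900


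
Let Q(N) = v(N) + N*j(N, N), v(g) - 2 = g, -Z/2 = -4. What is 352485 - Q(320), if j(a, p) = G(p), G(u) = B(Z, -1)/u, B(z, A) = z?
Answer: 352155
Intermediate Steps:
Z = 8 (Z = -2*(-4) = 8)
v(g) = 2 + g
G(u) = 8/u
j(a, p) = 8/p
Q(N) = 10 + N (Q(N) = (2 + N) + N*(8/N) = (2 + N) + 8 = 10 + N)
352485 - Q(320) = 352485 - (10 + 320) = 352485 - 1*330 = 352485 - 330 = 352155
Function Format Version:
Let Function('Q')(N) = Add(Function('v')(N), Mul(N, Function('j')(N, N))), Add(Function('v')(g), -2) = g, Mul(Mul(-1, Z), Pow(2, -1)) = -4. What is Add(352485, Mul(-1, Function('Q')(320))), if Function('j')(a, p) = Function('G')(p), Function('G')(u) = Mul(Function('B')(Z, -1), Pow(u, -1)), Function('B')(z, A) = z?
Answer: 352155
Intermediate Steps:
Z = 8 (Z = Mul(-2, -4) = 8)
Function('v')(g) = Add(2, g)
Function('G')(u) = Mul(8, Pow(u, -1))
Function('j')(a, p) = Mul(8, Pow(p, -1))
Function('Q')(N) = Add(10, N) (Function('Q')(N) = Add(Add(2, N), Mul(N, Mul(8, Pow(N, -1)))) = Add(Add(2, N), 8) = Add(10, N))
Add(352485, Mul(-1, Function('Q')(320))) = Add(352485, Mul(-1, Add(10, 320))) = Add(352485, Mul(-1, 330)) = Add(352485, -330) = 352155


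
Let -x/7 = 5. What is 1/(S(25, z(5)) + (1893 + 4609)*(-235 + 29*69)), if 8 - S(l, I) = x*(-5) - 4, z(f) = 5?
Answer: 1/11482369 ≈ 8.7090e-8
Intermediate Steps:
x = -35 (x = -7*5 = -35)
S(l, I) = -163 (S(l, I) = 8 - (-35*(-5) - 4) = 8 - (175 - 4) = 8 - 1*171 = 8 - 171 = -163)
1/(S(25, z(5)) + (1893 + 4609)*(-235 + 29*69)) = 1/(-163 + (1893 + 4609)*(-235 + 29*69)) = 1/(-163 + 6502*(-235 + 2001)) = 1/(-163 + 6502*1766) = 1/(-163 + 11482532) = 1/11482369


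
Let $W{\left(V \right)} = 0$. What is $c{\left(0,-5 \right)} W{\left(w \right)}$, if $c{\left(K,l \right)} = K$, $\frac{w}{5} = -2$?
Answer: $0$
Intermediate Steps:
$w = -10$ ($w = 5 \left(-2\right) = -10$)
$c{\left(0,-5 \right)} W{\left(w \right)} = 0 \cdot 0 = 0$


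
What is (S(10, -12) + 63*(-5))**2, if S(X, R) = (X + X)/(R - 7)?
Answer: 36060025/361 ≈ 99889.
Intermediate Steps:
S(X, R) = 2*X/(-7 + R) (S(X, R) = (2*X)/(-7 + R) = 2*X/(-7 + R))
(S(10, -12) + 63*(-5))**2 = (2*10/(-7 - 12) + 63*(-5))**2 = (2*10/(-19) - 315)**2 = (2*10*(-1/19) - 315)**2 = (-20/19 - 315)**2 = (-6005/19)**2 = 36060025/361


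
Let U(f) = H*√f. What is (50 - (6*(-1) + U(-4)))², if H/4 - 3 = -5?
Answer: 2880 + 1792*I ≈ 2880.0 + 1792.0*I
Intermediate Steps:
H = -8 (H = 12 + 4*(-5) = 12 - 20 = -8)
U(f) = -8*√f
(50 - (6*(-1) + U(-4)))² = (50 - (6*(-1) - 16*I))² = (50 - (-6 - 16*I))² = (50 + (6 + 16*I))² = (56 + 16*I)²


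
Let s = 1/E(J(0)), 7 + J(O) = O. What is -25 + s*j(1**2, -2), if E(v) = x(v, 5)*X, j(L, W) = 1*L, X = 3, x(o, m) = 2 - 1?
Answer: -74/3 ≈ -24.667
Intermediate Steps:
x(o, m) = 1
J(O) = -7 + O
j(L, W) = L
E(v) = 3 (E(v) = 1*3 = 3)
s = 1/3 ≈ 0.33333
-25 + s*j(1**2, -2) = -25 + (1/3)*1**2 = -25 + (1/3)*1 = -25 + 1/3 = -74/3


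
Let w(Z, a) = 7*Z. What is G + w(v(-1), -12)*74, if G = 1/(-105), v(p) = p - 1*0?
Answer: -54391/105 ≈ -518.01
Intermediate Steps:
v(p) = p (v(p) = p + 0 = p)
G = -1/105 ≈ -0.0095238
G + w(v(-1), -12)*74 = -1/105 + (7*(-1))*74 = -1/105 - 7*74 = -1/105 - 518 = -54391/105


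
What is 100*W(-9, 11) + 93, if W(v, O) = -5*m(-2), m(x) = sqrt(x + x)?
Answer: 93 - 1000*I ≈ 93.0 - 1000.0*I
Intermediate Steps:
m(x) = sqrt(2)*sqrt(x) (m(x) = sqrt(2*x) = sqrt(2)*sqrt(x))
W(v, O) = -10*I (W(v, O) = -5*sqrt(2)*sqrt(-2) = -5*sqrt(2)*I*sqrt(2) = -10*I)
100*W(-9, 11) + 93 = 100*(-10*I) + 93 = -1000*I + 93 = 93 - 1000*I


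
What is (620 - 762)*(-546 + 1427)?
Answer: -125102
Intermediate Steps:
(620 - 762)*(-546 + 1427) = -142*881 = -125102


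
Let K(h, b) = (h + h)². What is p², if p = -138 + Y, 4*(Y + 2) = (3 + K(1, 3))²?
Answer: 261121/16 ≈ 16320.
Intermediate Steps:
K(h, b) = 4*h² (K(h, b) = (2*h)² = 4*h²)
Y = 41/4 (Y = -2 + (3 + 4*1²)²/4 = -2 + (3 + 4*1)²/4 = -2 + (3 + 4)²/4 = -2 + (¼)*7² = -2 + (¼)*49 = -2 + 49/4 = 41/4 ≈ 10.250)
p = -511/4 (p = -138 + 41/4 = -511/4 ≈ -127.75)
p² = (-511/4)² = 261121/16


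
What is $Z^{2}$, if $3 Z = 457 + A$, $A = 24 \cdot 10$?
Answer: $\frac{485809}{9} \approx 53979.0$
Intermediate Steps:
$A = 240$
$Z = \frac{697}{3}$ ($Z = \frac{457 + 240}{3} = \frac{1}{3} \cdot 697 = \frac{697}{3} \approx 232.33$)
$Z^{2} = \left(\frac{697}{3}\right)^{2} = \frac{485809}{9}$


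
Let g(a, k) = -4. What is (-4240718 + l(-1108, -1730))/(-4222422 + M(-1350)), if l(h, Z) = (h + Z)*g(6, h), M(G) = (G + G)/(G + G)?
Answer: 4229366/4222421 ≈ 1.0016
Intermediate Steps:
M(G) = 1 (M(G) = (2*G)/((2*G)) = (2*G)*(1/(2*G)) = 1)
l(h, Z) = -4*Z - 4*h (l(h, Z) = (h + Z)*(-4) = (Z + h)*(-4) = -4*Z - 4*h)
(-4240718 + l(-1108, -1730))/(-4222422 + M(-1350)) = (-4240718 + (-4*(-1730) - 4*(-1108)))/(-4222422 + 1) = (-4240718 + (6920 + 4432))/(-4222421) = (-4240718 + 11352)*(-1/4222421) = -4229366*(-1/4222421) = 4229366/4222421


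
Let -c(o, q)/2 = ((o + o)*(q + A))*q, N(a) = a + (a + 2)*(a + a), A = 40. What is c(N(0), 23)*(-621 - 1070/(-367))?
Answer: 0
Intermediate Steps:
N(a) = a + 2*a*(2 + a) (N(a) = a + (2 + a)*(2*a) = a + 2*a*(2 + a))
c(o, q) = -4*o*q*(40 + q) (c(o, q) = -2*(o + o)*(q + 40)*q = -2*(2*o)*(40 + q)*q = -2*2*o*(40 + q)*q = -4*o*q*(40 + q))
c(N(0), 23)*(-621 - 1070/(-367)) = (-4*0*(5 + 2*0)*23*(40 + 23))*(-621 - 1070/(-367)) = (-4*0*(5 + 0)*23*63)*(-621 - 1070*(-1/367)) = (-4*0*5*23*63)*(-621 + 1070/367) = -4*0*23*63*(-226837/367) = 0*(-226837/367) = 0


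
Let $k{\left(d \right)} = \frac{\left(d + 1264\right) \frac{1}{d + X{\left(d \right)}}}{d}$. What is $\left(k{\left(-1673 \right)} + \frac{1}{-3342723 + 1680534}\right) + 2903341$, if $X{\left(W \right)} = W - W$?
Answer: $\frac{13507355584496501891}{4652348995581} \approx 2.9033 \cdot 10^{6}$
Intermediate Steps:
$X{\left(W \right)} = 0$
$k{\left(d \right)} = \frac{1264 + d}{d^{2}}$ ($k{\left(d \right)} = \frac{\left(d + 1264\right) \frac{1}{d + 0}}{d} = \frac{\left(1264 + d\right) \frac{1}{d}}{d} = \frac{\frac{1}{d} \left(1264 + d\right)}{d} = \frac{1264 + d}{d^{2}}$)
$\left(k{\left(-1673 \right)} + \frac{1}{-3342723 + 1680534}\right) + 2903341 = \left(\frac{1264 - 1673}{2798929} + \frac{1}{-3342723 + 1680534}\right) + 2903341 = \left(\frac{1}{2798929} \left(-409\right) + \frac{1}{-1662189}\right) + 2903341 = \left(- \frac{409}{2798929} - \frac{1}{1662189}\right) + 2903341 = - \frac{682634230}{4652348995581} + 2903341 = \frac{13507355584496501891}{4652348995581}$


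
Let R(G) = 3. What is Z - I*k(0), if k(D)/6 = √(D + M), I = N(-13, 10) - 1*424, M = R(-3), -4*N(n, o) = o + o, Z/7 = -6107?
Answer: -42749 + 2574*√3 ≈ -38291.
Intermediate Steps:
Z = -42749 (Z = 7*(-6107) = -42749)
N(n, o) = -o/2 (N(n, o) = -(o + o)/4 = -o/2)
M = 3
I = -429 (I = -½*10 - 1*424 = -5 - 424 = -429)
k(D) = 6*√(3 + D) (k(D) = 6*√(D + 3) = 6*√(3 + D))
Z - I*k(0) = -42749 - (-429)*6*√(3 + 0) = -42749 - (-429)*6*√3 = -42749 - (-2574)*√3 = -42749 + 2574*√3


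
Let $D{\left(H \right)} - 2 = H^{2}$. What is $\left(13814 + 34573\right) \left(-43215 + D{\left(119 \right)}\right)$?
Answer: $-1405739124$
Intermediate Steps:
$D{\left(H \right)} = 2 + H^{2}$
$\left(13814 + 34573\right) \left(-43215 + D{\left(119 \right)}\right) = \left(13814 + 34573\right) \left(-43215 + \left(2 + 119^{2}\right)\right) = 48387 \left(-43215 + \left(2 + 14161\right)\right) = 48387 \left(-43215 + 14163\right) = 48387 \left(-29052\right) = -1405739124$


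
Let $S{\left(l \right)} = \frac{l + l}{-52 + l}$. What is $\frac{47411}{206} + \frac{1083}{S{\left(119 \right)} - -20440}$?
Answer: $\frac{16238661916}{70540477} \approx 230.2$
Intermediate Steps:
$S{\left(l \right)} = \frac{2 l}{-52 + l}$
$\frac{47411}{206} + \frac{1083}{S{\left(119 \right)} - -20440} = \frac{47411}{206} + \frac{1083}{2 \cdot 119 \frac{1}{-52 + 119} - -20440} = 47411 \cdot \frac{1}{206} + \frac{1083}{2 \cdot 119 \cdot \frac{1}{67} + 20440} = \frac{47411}{206} + \frac{1083}{2 \cdot 119 \cdot \frac{1}{67} + 20440} = \frac{47411}{206} + \frac{1083}{\frac{238}{67} + 20440} = \frac{47411}{206} + \frac{1083}{\frac{1369718}{67}} = \frac{47411}{206} + 1083 \cdot \frac{67}{1369718} = \frac{47411}{206} + \frac{72561}{1369718} = \frac{16238661916}{70540477}$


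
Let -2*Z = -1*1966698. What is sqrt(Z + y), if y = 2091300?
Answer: sqrt(3074649) ≈ 1753.5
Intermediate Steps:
Z = 983349 (Z = -(-1)*1966698/2 = -1/2*(-1966698) = 983349)
sqrt(Z + y) = sqrt(983349 + 2091300) = sqrt(3074649)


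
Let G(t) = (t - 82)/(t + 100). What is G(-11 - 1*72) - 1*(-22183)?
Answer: 376946/17 ≈ 22173.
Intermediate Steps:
G(t) = (-82 + t)/(100 + t)
G(-11 - 1*72) - 1*(-22183) = (-82 + (-11 - 1*72))/(100 + (-11 - 1*72)) - 1*(-22183) = (-82 + (-11 - 72))/(100 + (-11 - 72)) + 22183 = (-82 - 83)/(100 - 83) + 22183 = -165/17 + 22183 = 376946/17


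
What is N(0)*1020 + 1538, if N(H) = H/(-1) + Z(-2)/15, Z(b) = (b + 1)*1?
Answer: 1470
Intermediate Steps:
Z(b) = 1 + b (Z(b) = (1 + b)*1 = 1 + b)
N(H) = -1/15 - H (N(H) = H/(-1) + (1 - 2)/15 = H*(-1) - 1*1/15 = -H - 1/15 = -1/15 - H)
N(0)*1020 + 1538 = (-1/15 - 1*0)*1020 + 1538 = (-1/15 + 0)*1020 + 1538 = -1/15*1020 + 1538 = -68 + 1538 = 1470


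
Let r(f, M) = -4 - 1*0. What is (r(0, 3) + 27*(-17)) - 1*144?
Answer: -607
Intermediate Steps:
r(f, M) = -4 (r(f, M) = -4 + 0 = -4)
(r(0, 3) + 27*(-17)) - 1*144 = (-4 + 27*(-17)) - 1*144 = (-4 - 459) - 144 = -463 - 144 = -607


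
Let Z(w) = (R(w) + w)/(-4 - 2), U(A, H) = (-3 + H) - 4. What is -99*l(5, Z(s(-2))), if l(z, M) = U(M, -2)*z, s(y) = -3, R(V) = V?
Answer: 4455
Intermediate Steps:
U(A, H) = -7 + H
Z(w) = -w/3 (Z(w) = (w + w)/(-4 - 2) = (2*w)/(-6) = (2*w)*(-1/6) = -w/3)
l(z, M) = -9*z (l(z, M) = (-7 - 2)*z = -9*z)
-99*l(5, Z(s(-2))) = -(-891)*5 = -99*(-45) = 4455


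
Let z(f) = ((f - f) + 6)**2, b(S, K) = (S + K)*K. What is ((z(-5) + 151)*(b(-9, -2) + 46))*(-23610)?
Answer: -300224760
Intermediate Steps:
b(S, K) = K*(K + S) (b(S, K) = (K + S)*K = K*(K + S))
z(f) = 36 (z(f) = (0 + 6)**2 = 6**2 = 36)
((z(-5) + 151)*(b(-9, -2) + 46))*(-23610) = ((36 + 151)*(-2*(-2 - 9) + 46))*(-23610) = (187*(-2*(-11) + 46))*(-23610) = (187*(22 + 46))*(-23610) = (187*68)*(-23610) = 12716*(-23610) = -300224760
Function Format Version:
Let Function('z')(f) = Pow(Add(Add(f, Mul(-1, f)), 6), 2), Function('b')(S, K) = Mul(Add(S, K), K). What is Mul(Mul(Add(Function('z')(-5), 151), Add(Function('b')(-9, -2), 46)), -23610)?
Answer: -300224760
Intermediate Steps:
Function('b')(S, K) = Mul(K, Add(K, S)) (Function('b')(S, K) = Mul(Add(K, S), K) = Mul(K, Add(K, S)))
Function('z')(f) = 36 (Function('z')(f) = Pow(Add(0, 6), 2) = Pow(6, 2) = 36)
Mul(Mul(Add(Function('z')(-5), 151), Add(Function('b')(-9, -2), 46)), -23610) = Mul(Mul(Add(36, 151), Add(Mul(-2, Add(-2, -9)), 46)), -23610) = Mul(Mul(187, Add(Mul(-2, -11), 46)), -23610) = Mul(Mul(187, Add(22, 46)), -23610) = Mul(Mul(187, 68), -23610) = Mul(12716, -23610) = -300224760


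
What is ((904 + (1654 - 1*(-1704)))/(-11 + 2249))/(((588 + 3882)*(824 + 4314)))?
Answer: 2131/25699916340 ≈ 8.2919e-8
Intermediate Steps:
((904 + (1654 - 1*(-1704)))/(-11 + 2249))/(((588 + 3882)*(824 + 4314))) = ((904 + (1654 + 1704))/2238)/((4470*5138)) = ((904 + 3358)*(1/2238))/22966860 = (4262*(1/2238))*(1/22966860) = (2131/1119)*(1/22966860) = 2131/25699916340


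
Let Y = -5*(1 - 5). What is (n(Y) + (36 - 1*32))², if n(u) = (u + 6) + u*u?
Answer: 184900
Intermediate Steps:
Y = 20 (Y = -5*(-4) = 20)
n(u) = 6 + u + u² (n(u) = (6 + u) + u² = 6 + u + u²)
(n(Y) + (36 - 1*32))² = ((6 + 20 + 20²) + (36 - 1*32))² = ((6 + 20 + 400) + (36 - 32))² = (426 + 4)² = 430² = 184900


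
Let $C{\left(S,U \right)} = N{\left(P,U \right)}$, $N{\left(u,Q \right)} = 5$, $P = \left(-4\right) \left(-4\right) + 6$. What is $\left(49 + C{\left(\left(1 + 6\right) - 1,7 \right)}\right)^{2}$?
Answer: $2916$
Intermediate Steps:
$P = 22$ ($P = 16 + 6 = 22$)
$C{\left(S,U \right)} = 5$
$\left(49 + C{\left(\left(1 + 6\right) - 1,7 \right)}\right)^{2} = \left(49 + 5\right)^{2} = 54^{2} = 2916$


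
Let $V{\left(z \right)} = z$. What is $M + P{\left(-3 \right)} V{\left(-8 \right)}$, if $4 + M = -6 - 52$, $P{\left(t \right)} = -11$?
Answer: $26$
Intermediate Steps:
$M = -62$ ($M = -4 - 58 = -62$)
$M + P{\left(-3 \right)} V{\left(-8 \right)} = -62 - -88 = -62 + 88 = 26$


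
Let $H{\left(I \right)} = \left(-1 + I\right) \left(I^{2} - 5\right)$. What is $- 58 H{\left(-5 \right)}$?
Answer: $6960$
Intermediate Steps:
$H{\left(I \right)} = \left(-1 + I\right) \left(-5 + I^{2}\right)$
$- 58 H{\left(-5 \right)} = - 58 \left(5 + \left(-5\right)^{3} - \left(-5\right)^{2} - -25\right) = - 58 \left(5 - 125 - 25 + 25\right) = \left(-58\right) \left(-120\right) = 6960$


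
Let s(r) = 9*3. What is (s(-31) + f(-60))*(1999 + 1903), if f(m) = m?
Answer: -128766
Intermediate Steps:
s(r) = 27
(s(-31) + f(-60))*(1999 + 1903) = (27 - 60)*(1999 + 1903) = -33*3902 = -128766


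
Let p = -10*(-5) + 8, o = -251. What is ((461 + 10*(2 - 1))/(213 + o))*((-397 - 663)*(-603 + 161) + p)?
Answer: -5807901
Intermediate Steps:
p = 58 (p = 50 + 8 = 58)
((461 + 10*(2 - 1))/(213 + o))*((-397 - 663)*(-603 + 161) + p) = ((461 + 10*(2 - 1))/(213 - 251))*((-397 - 663)*(-603 + 161) + 58) = ((461 + 10*1)/(-38))*(-1060*(-442) + 58) = ((461 + 10)*(-1/38))*(468520 + 58) = (471*(-1/38))*468578 = -471/38*468578 = -5807901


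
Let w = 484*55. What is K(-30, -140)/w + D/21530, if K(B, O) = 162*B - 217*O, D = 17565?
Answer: 924569/521026 ≈ 1.7745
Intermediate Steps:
w = 26620
K(B, O) = -217*O + 162*B
K(-30, -140)/w + D/21530 = (-217*(-140) + 162*(-30))/26620 + 17565/21530 = (30380 - 4860)*(1/26620) + 17565*(1/21530) = 25520*(1/26620) + 3513/4306 = 116/121 + 3513/4306 = 924569/521026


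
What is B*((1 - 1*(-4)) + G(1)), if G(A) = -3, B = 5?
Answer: 10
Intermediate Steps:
B*((1 - 1*(-4)) + G(1)) = 5*((1 - 1*(-4)) - 3) = 5*((1 + 4) - 3) = 5*(5 - 3) = 5*2 = 10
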